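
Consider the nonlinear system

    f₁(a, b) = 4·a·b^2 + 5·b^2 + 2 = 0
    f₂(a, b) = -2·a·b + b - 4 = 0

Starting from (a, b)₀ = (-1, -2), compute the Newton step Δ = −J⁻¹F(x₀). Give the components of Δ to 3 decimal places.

(0.344, 2.875)

At (-1, -2): F = (6.000, -10.000).
Jacobian J = [[4·b^2, 8·a·b + 10·b], [-2·b, -2·a + 1]].
At the point, J = [[16.000, -4.000], [4.000, 3.000]] (det J = 64.000).
Solving J·Δ = −F gives Δ = (0.344, 2.875).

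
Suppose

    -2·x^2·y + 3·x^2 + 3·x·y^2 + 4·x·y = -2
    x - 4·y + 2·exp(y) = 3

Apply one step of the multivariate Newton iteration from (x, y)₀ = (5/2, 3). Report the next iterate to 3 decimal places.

(0.387, 2.293)

At (5/2, 3): F = (80.750, 27.67107).
Jacobian J = [[-4·x·y + 6·x + 3·y^2 + 4·y, -2·x^2 + 6·x·y + 4·x], [1, 2·exp(y) - 4]].
At the point, J = [[24.000, 42.500], [1.000, 36.17107]] (det J = 825.60577).
Solving J·Δ = −F gives Δ = (-2.113, -0.707).
Then the next iterate is (x, y)₁ = (0.387, 2.293).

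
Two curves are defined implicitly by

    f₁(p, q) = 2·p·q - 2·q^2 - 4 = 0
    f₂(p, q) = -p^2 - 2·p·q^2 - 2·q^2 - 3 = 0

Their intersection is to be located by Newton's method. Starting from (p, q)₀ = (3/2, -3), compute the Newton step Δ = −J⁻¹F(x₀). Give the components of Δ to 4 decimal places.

At (3/2, -3): F = (-31.0000, -50.2500).
Jacobian J = [[2·q, 2·p - 4·q], [-2·p - 2·q^2, -4·p·q - 4·q]].
At the point, J = [[-6.0000, 15.0000], [-21.0000, 30.0000]] (det J = 135.0000).
Solving J·Δ = −F gives Δ = (1.3056, 2.5889).

(1.3056, 2.5889)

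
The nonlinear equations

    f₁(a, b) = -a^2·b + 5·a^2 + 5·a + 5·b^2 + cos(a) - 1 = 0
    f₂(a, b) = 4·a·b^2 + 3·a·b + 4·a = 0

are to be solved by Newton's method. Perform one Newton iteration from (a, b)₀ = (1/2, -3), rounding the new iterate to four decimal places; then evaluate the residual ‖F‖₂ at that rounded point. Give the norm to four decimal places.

14.2434

At (1/2, -3): F = (49.377583, 15.5000).
Jacobian J = [[-2·a·b + 10·a - sin(a) + 5, -a^2 + 10·b], [4·b^2 + 3·b + 4, 8·a·b + 3·a]].
At the point, J = [[12.520574, -30.2500], [31.0000, -10.5000]] (det J = 806.283968).
Solving J·Δ = −F gives Δ = (0.0615, 1.6578).
Then the next iterate is (a, b)₁ = (0.5615, -1.3422).
Re-evaluating at (0.5615, -1.3422): F = (13.661045, 4.031235), so ‖F‖₂ = 14.2434.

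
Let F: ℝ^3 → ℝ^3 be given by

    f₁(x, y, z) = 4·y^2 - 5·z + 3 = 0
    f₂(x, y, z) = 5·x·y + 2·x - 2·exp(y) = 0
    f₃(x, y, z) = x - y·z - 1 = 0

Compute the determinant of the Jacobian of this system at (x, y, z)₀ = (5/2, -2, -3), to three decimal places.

-74.853

J = [[0, 8·y, -5], [5·y + 2, 5·x - 2·exp(y), 0], [1, -z, -y]].
At the point, J = [[0.000, -16.000, -5.000], [-8.000, 12.22933, 0.000], [1.000, 3.000, 2.000]].
det J = -74.853.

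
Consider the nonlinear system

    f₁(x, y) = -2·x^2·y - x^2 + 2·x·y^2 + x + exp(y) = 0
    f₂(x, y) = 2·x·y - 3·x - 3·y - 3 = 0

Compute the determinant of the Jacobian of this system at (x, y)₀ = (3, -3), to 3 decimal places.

J = [[-4·x·y - 2·x + 2·y^2 + 1, -2·x^2 + 4·x·y + exp(y)], [2·y - 3, 2·x - 3]].
At the point, J = [[49.000, -53.95021], [-9.000, 3.000]].
det J = -338.552.

-338.552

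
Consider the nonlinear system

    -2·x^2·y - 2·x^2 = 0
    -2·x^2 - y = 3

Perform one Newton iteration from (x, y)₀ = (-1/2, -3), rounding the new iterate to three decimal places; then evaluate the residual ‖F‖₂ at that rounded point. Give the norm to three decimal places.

0.280

At (-1/2, -3): F = (1.000, -0.500).
Jacobian J = [[-4·x·y - 4·x, -2·x^2], [-4·x, -1]].
At the point, J = [[-4.000, -0.500], [2.000, -1.000]] (det J = 5.000).
Solving J·Δ = −F gives Δ = (0.250, 0.000).
Then the next iterate is (x, y)₁ = (-0.250, -3.000).
Re-evaluating at (-0.250, -3.000): F = (0.250, -0.125), so ‖F‖₂ = 0.280.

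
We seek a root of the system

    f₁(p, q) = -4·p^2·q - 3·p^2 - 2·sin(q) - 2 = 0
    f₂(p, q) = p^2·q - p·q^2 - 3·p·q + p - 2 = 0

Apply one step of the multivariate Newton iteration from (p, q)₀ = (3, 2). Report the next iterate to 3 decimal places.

At (3, 2): F = (-102.81859, -11.000).
Jacobian J = [[-8·p·q - 6·p, -4·p^2 - 2·cos(q)], [2·p·q - q^2 - 3·q + 1, p^2 - 2·p·q - 3·p]].
At the point, J = [[-66.000, -35.16771], [3.000, -12.000]] (det J = 897.50312).
Solving J·Δ = −F gives Δ = (-0.944, -1.153).
Then the next iterate is (p, q)₁ = (2.056, 0.847).

(2.056, 0.847)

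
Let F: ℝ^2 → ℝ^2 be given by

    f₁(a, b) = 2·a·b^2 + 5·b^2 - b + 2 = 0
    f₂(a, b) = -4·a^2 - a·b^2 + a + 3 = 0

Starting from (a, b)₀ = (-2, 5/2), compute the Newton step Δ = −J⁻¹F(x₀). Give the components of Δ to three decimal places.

At (-2, 5/2): F = (5.750, -2.500).
Jacobian J = [[2·b^2, 4·a·b + 10·b - 1], [-8·a - b^2 + 1, -2·a·b]].
At the point, J = [[12.500, 4.000], [10.750, 10.000]] (det J = 82.000).
Solving J·Δ = −F gives Δ = (-0.823, 1.135).

(-0.823, 1.135)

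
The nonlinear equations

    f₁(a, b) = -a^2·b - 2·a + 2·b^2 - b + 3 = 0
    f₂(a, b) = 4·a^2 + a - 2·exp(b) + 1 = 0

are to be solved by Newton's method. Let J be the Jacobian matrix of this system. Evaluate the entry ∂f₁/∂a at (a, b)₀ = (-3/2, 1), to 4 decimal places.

∂f₁/∂a = -2·a·b - 2.
At (-3/2, 1) this is 1.0000.

1.0000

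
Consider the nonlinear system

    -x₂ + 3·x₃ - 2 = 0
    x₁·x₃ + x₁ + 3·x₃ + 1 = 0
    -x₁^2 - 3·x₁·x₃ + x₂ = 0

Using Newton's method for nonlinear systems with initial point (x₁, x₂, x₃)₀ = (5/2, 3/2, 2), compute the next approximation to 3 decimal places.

(1.870, -2.878, -0.293)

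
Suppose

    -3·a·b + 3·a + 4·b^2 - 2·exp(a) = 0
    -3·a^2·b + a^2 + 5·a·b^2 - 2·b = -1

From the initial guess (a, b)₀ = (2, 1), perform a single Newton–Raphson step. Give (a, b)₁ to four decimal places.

(1.1935, 0.4301)

At (2, 1): F = (-10.778112, 1.0000).
Jacobian J = [[-3·b - 2·exp(a) + 3, -3·a + 8·b], [-6·a·b + 2·a + 5·b^2, -3·a^2 + 10·a·b - 2]].
At the point, J = [[-14.778112, 2.0000], [-3.0000, 6.0000]] (det J = -82.668673).
Solving J·Δ = −F gives Δ = (-0.8065, -0.5699).
Then the next iterate is (a, b)₁ = (1.1935, 0.4301).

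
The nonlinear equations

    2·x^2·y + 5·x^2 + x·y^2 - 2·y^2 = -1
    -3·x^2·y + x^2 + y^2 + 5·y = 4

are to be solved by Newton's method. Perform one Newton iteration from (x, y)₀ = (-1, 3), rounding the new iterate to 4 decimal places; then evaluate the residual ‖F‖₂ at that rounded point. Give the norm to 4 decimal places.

1.7427

At (-1, 3): F = (-15.0000, 12.0000).
Jacobian J = [[4·x·y + 10·x + y^2, 2·x^2 + 2·x·y - 4·y], [-6·x·y + 2·x, -3·x^2 + 2·y + 5]].
At the point, J = [[-13.0000, -16.0000], [16.0000, 8.0000]] (det J = 152.0000).
Solving J·Δ = −F gives Δ = (-0.4737, -0.5526).
Then the next iterate is (x, y)₁ = (-1.4737, 2.4474).
Re-evaluating at (-1.4737, 2.4474): F = (1.682792, 0.452830), so ‖F‖₂ = 1.7427.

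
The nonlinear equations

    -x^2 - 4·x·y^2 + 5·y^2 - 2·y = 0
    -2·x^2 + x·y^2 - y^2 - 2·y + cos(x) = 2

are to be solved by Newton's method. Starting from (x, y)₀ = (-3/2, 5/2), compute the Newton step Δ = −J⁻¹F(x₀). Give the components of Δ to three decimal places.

At (-3/2, 5/2): F = (61.500, -27.05426).
Jacobian J = [[-2·x - 4·y^2, -8·x·y + 10·y - 2], [-4·x + y^2 - sin(x), 2·x·y - 2·y - 2]].
At the point, J = [[-22.000, 53.000], [13.24749, -14.500]] (det J = -383.11723).
Solving J·Δ = −F gives Δ = (1.415, -0.573).

(1.415, -0.573)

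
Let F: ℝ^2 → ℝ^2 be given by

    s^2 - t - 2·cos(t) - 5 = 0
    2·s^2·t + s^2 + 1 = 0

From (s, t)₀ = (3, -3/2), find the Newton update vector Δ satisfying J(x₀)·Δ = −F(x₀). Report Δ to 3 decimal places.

At (3, -3/2): F = (5.35853, -17.000).
Jacobian J = [[2·s, 2·sin(t) - 1], [4·s·t + 2·s, 2·s^2]].
At the point, J = [[6.000, -2.99499], [-12.000, 18.000]] (det J = 72.06012).
Solving J·Δ = −F gives Δ = (-0.632, 0.523).

(-0.632, 0.523)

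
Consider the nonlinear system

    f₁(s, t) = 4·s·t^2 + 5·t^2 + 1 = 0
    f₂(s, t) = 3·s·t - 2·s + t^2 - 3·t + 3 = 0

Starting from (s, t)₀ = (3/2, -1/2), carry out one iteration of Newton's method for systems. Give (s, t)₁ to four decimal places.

At (3/2, -1/2): F = (3.7500, -0.5000).
Jacobian J = [[4·t^2, 8·s·t + 10·t], [3·t - 2, 3·s + 2·t - 3]].
At the point, J = [[1.0000, -11.0000], [-3.5000, 0.5000]] (det J = -38.0000).
Solving J·Δ = −F gives Δ = (-0.0954, 0.3322).
Then the next iterate is (s, t)₁ = (1.4046, -0.1678).

(1.4046, -0.1678)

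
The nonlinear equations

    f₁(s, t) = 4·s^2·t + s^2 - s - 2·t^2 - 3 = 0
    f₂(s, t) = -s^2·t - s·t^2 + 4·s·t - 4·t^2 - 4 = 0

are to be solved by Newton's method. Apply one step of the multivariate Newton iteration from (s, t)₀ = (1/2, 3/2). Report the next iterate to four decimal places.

(0.7690, 0.5728)

At (1/2, 3/2): F = (-6.2500, -11.5000).
Jacobian J = [[8·s·t + 2·s - 1, 4·s^2 - 4·t], [-2·s·t - t^2 + 4·t, -s^2 - 2·s·t + 4·s - 8·t]].
At the point, J = [[6.0000, -5.0000], [2.2500, -11.7500]] (det J = -59.2500).
Solving J·Δ = −F gives Δ = (0.2690, -0.9272).
Then the next iterate is (s, t)₁ = (0.7690, 0.5728).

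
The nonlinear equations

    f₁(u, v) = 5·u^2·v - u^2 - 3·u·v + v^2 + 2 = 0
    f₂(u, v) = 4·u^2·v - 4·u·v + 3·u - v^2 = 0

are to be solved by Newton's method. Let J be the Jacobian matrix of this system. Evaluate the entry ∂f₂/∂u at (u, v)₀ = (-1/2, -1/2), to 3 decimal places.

∂f₂/∂u = 8·u·v - 4·v + 3.
At (-1/2, -1/2) this is 7.000.

7.000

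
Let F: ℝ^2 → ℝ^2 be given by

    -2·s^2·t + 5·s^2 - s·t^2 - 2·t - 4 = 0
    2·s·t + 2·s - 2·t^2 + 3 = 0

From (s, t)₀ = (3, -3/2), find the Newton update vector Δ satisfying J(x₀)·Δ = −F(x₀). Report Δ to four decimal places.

(-1.3411, 0.2632)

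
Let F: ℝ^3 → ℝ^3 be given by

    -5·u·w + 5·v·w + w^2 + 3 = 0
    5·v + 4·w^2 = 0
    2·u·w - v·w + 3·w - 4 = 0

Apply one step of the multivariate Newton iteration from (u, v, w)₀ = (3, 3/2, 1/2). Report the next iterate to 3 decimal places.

(0.118, -0.431, 0.789)

At (3, 3/2, 1/2): F = (-0.500, 8.500, -0.250).
Jacobian J = [[-5·w, 5·w, -5·u + 5·v + 2·w], [0, 5, 8·w], [2·w, -w, 2·u - v + 3]].
At the point, J = [[-2.500, 2.500, -6.500], [0.000, 5.000, 4.000], [1.000, -0.500, 7.500]] (det J = -56.250).
Solving J·Δ = −F gives Δ = (-2.882, -1.931, 0.289).
Then the next iterate is (u, v, w)₁ = (0.118, -0.431, 0.789).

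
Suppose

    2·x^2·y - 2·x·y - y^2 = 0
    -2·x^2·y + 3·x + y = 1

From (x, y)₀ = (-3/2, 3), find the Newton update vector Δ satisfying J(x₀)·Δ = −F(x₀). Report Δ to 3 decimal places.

At (-3/2, 3): F = (13.500, -16.000).
Jacobian J = [[4·x·y - 2·y, 2·x^2 - 2·x - 2·y], [-4·x·y + 3, -2·x^2 + 1]].
At the point, J = [[-24.000, 1.500], [21.000, -3.500]] (det J = 52.500).
Solving J·Δ = −F gives Δ = (0.443, -1.914).

(0.443, -1.914)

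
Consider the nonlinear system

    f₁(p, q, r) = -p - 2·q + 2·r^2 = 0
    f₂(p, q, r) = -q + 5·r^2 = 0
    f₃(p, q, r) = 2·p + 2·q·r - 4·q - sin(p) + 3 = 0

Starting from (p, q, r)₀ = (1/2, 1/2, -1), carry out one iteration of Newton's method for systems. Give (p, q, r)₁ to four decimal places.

(-0.7010, 0.4381, -0.5438)

At (1/2, 1/2, -1): F = (0.5000, 4.5000, 0.520574).
Jacobian J = [[-1, -2, 4·r], [0, -1, 10·r], [-cos(p) + 2, 2·r - 4, 2·q]].
At the point, J = [[-1.0000, -2.0000, -4.0000], [0.0000, -1.0000, -10.0000], [1.122417, -6.0000, 1.0000]] (det J = 78.958679).
Solving J·Δ = −F gives Δ = (-1.2010, -0.0619, 0.4562).
Then the next iterate is (p, q, r)₁ = (-0.7010, 0.4381, -0.5438).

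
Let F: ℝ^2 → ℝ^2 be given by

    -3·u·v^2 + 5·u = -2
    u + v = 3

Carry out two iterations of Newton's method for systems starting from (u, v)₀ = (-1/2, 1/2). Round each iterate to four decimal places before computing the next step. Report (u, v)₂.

At (-1/2, 1/2): F = (-0.1250, -3.0000).
Jacobian J = [[-3·v^2 + 5, -6·u·v], [1, 1]].
At the point, J = [[4.2500, 1.5000], [1.0000, 1.0000]] (det J = 2.7500).
Solving J·Δ = −F gives Δ = (-1.5909, 4.5909).
Then the next iterate is (u, v)₁ = (-2.0909, 5.0909).
Round to (-2.0909, 5.0909) and repeat: F = (154.116714, 0.0000), J = [[-72.751788, 63.867377], [1.0000, 1.0000]].
Δ = (1.1281, -1.1281), so (u, v)₂ = (-0.9628, 3.9628).

(-0.9628, 3.9628)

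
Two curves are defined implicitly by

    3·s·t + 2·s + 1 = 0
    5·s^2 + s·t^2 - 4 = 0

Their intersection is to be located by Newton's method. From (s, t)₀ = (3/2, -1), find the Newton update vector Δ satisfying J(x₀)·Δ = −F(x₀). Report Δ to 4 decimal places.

At (3/2, -1): F = (-0.5000, 8.7500).
Jacobian J = [[3·t + 2, 3·s], [10·s + t^2, 2·s·t]].
At the point, J = [[-1.0000, 4.5000], [16.0000, -3.0000]] (det J = -69.0000).
Solving J·Δ = −F gives Δ = (-0.5489, -0.0109).

(-0.5489, -0.0109)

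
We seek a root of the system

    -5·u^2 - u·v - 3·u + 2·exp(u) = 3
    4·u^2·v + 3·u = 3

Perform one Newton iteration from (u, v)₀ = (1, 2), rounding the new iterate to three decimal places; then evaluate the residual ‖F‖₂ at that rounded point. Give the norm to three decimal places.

At (1, 2): F = (-7.56344, 8.000).
Jacobian J = [[-10·u - v + 2·exp(u) - 3, -u], [8·u·v + 3, 4·u^2]].
At the point, J = [[-9.56344, -1.000], [19.000, 4.000]] (det J = -19.25375).
Solving J·Δ = −F gives Δ = (-1.156, 3.490).
Then the next iterate is (u, v)₁ = (-0.156, 5.490).
Re-evaluating at (-0.156, 5.490): F = (-0.08612, -2.93358), so ‖F‖₂ = 2.935.

2.935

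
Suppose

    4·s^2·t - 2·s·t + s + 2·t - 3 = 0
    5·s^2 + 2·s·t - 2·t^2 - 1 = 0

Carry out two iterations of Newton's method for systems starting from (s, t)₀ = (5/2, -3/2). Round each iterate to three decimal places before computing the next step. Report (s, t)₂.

(0.870, -0.647)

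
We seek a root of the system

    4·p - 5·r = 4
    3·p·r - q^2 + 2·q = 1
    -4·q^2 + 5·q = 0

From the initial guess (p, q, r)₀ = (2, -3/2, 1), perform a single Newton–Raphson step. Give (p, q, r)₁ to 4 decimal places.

(1.5637, -0.5294, 0.4510)

At (2, -3/2, 1): F = (-1.0000, -0.2500, -16.5000).
Jacobian J = [[4, 0, -5], [3·r, -2·q + 2, 3·p], [0, -8·q + 5, 0]].
At the point, J = [[4.0000, 0.0000, -5.0000], [3.0000, 5.0000, 6.0000], [0.0000, 17.0000, 0.0000]] (det J = -663.0000).
Solving J·Δ = −F gives Δ = (-0.4363, 0.9706, -0.5490).
Then the next iterate is (p, q, r)₁ = (1.5637, -0.5294, 0.4510).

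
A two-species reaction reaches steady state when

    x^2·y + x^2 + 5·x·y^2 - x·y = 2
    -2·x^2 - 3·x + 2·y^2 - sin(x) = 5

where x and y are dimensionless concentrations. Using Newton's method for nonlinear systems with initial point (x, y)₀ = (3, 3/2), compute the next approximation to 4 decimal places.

At (3, 3/2): F = (49.7500, -27.641120).
Jacobian J = [[2·x·y + 2·x + 5·y^2 - y, x^2 + 10·x·y - x], [-4·x - cos(x) - 3, 4·y]].
At the point, J = [[24.7500, 51.0000], [-14.010008, 6.0000]] (det J = 863.010383).
Solving J·Δ = −F gives Δ = (-1.9793, -0.0149).
Then the next iterate is (x, y)₁ = (1.0207, 1.4851).

(1.0207, 1.4851)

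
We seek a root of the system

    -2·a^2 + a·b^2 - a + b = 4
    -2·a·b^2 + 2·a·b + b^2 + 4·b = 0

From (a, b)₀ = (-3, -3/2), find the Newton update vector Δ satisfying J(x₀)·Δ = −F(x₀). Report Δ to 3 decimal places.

At (-3, -3/2): F = (-27.250, 18.750).
Jacobian J = [[-4·a + b^2 - 1, 2·a·b + 1], [-2·b^2 + 2·b, -4·a·b + 2·a + 2·b + 4]].
At the point, J = [[13.250, 10.000], [-7.500, -23.000]] (det J = -229.750).
Solving J·Δ = −F gives Δ = (1.912, 0.192).

(1.912, 0.192)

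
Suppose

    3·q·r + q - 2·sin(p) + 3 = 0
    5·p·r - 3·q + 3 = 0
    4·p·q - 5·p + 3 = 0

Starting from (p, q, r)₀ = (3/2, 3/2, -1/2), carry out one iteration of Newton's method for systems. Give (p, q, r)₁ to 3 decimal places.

At (3/2, 3/2, -1/2): F = (0.25501, -5.250, 4.500).
Jacobian J = [[-2·cos(p), 3·r + 1, 3·q], [5·r, -3, 5·p], [4·q - 5, 4·p, 0]].
At the point, J = [[-0.14147, -0.500, 4.500], [-2.500, -3.000, 7.500], [1.000, 6.000, 0.000]] (det J = -51.38365).
Solving J·Δ = −F gives Δ = (-2.128, -0.395, -0.167).
Then the next iterate is (p, q, r)₁ = (-0.628, 1.105, -0.667).

(-0.628, 1.105, -0.667)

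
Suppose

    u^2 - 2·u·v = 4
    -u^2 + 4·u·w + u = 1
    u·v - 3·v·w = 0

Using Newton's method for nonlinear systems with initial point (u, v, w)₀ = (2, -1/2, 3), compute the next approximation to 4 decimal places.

At (2, -1/2, 3): F = (2.0000, 21.0000, 3.5000).
Jacobian J = [[2·u - 2·v, -2·u, 0], [-2·u + 4·w + 1, 0, 4·u], [v, u - 3·w, -3·v]].
At the point, J = [[5.0000, -4.0000, 0.0000], [9.0000, 0.0000, 8.0000], [-0.5000, -7.0000, 1.5000]] (det J = 350.0000).
Solving J·Δ = −F gives Δ = (-0.3600, 0.0500, -2.2200).
Then the next iterate is (u, v, w)₁ = (1.6400, -0.4500, 0.7800).

(1.6400, -0.4500, 0.7800)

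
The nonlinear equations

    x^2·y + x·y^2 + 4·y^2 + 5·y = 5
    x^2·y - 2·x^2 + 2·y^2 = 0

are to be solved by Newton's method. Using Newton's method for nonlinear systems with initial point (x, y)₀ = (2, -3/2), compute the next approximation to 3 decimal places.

(1.363, -1.790)

At (2, -3/2): F = (-5.000, -9.500).
Jacobian J = [[2·x·y + y^2, x^2 + 2·x·y + 8·y + 5], [2·x·y - 4·x, x^2 + 4·y]].
At the point, J = [[-3.750, -9.000], [-14.000, -2.000]] (det J = -118.500).
Solving J·Δ = −F gives Δ = (-0.637, -0.290).
Then the next iterate is (x, y)₁ = (1.363, -1.790).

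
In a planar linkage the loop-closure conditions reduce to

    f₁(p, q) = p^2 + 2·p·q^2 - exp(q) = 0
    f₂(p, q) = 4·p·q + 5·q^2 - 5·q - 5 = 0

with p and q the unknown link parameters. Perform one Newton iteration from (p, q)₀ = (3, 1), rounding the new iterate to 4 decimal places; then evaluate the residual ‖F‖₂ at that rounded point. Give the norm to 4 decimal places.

At (3, 1): F = (12.281718, 7.0000).
Jacobian J = [[2·p + 2·q^2, 4·p·q - exp(q)], [4·q, 4·p + 10·q - 5]].
At the point, J = [[8.0000, 9.281718], [4.0000, 17.0000]] (det J = 98.873127).
Solving J·Δ = −F gives Δ = (-1.4546, -0.0695).
Then the next iterate is (p, q)₁ = (1.5454, 0.9305).
Re-evaluating at (1.5454, 0.9305): F = (2.528593, 0.428630), so ‖F‖₂ = 2.5647.

2.5647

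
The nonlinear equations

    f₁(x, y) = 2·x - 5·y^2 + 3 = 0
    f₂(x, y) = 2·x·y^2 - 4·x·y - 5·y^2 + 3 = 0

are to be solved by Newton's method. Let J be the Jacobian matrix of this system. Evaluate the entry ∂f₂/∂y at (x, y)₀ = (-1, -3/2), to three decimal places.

∂f₂/∂y = 4·x·y - 4·x - 10·y.
At (-1, -3/2) this is 25.000.

25.000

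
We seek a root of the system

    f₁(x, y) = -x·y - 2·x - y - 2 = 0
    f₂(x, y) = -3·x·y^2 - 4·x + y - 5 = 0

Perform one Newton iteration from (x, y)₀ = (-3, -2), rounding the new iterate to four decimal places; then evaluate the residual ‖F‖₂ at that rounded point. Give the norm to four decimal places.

0.0000

At (-3, -2): F = (0.0000, 41.0000).
Jacobian J = [[-y - 2, -x - 1], [-3·y^2 - 4, -6·x·y + 1]].
At the point, J = [[0.0000, 2.0000], [-16.0000, -35.0000]] (det J = 32.0000).
Solving J·Δ = −F gives Δ = (2.5625, 0.0000).
Then the next iterate is (x, y)₁ = (-0.4375, -2.0000).
Re-evaluating at (-0.4375, -2.0000): F = (0.0000, 0.0000), so ‖F‖₂ = 0.0000.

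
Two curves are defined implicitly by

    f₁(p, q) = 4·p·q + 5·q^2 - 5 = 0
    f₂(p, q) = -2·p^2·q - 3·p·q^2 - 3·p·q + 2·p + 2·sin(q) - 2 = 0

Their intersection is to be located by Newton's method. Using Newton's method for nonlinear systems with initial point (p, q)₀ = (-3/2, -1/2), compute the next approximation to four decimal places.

At (-3/2, -1/2): F = (-0.7500, -4.833851).
Jacobian J = [[4·q, 4·p + 10·q], [-4·p·q - 3·q^2 - 3·q + 2, -2·p^2 - 6·p·q - 3·p + 2·cos(q)]].
At the point, J = [[-2.0000, -11.0000], [-0.2500, -2.744835]] (det J = 2.739670).
Solving J·Δ = −F gives Δ = (18.6569, -3.4603).
Then the next iterate is (p, q)₁ = (17.1569, -3.9603).

(17.1569, -3.9603)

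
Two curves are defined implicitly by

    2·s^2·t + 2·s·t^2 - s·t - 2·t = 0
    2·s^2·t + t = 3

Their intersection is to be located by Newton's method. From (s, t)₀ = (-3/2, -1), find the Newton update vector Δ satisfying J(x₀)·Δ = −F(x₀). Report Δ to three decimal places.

At (-3/2, -1): F = (-7.000, -8.500).
Jacobian J = [[4·s·t + 2·t^2 - t, 2·s^2 + 4·s·t - s - 2], [4·s·t, 2·s^2 + 1]].
At the point, J = [[9.000, 10.000], [6.000, 5.500]] (det J = -10.500).
Solving J·Δ = −F gives Δ = (4.429, -3.286).

(4.429, -3.286)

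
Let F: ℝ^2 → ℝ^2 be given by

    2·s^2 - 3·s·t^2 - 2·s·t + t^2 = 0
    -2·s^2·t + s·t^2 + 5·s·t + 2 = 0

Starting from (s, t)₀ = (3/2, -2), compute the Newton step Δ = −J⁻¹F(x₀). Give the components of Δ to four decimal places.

At (3/2, -2): F = (-3.5000, 2.0000).
Jacobian J = [[4·s - 3·t^2 - 2·t, -6·s·t - 2·s + 2·t], [-4·s·t + t^2 + 5·t, -2·s^2 + 2·s·t + 5·s]].
At the point, J = [[-2.0000, 11.0000], [6.0000, -3.0000]] (det J = -60.0000).
Solving J·Δ = −F gives Δ = (-0.1917, 0.2833).

(-0.1917, 0.2833)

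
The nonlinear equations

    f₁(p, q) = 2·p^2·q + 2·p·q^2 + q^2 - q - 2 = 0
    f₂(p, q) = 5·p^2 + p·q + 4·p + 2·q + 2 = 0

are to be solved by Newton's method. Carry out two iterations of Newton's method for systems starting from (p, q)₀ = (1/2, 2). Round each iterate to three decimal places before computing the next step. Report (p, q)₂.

(-1.289, -1.344)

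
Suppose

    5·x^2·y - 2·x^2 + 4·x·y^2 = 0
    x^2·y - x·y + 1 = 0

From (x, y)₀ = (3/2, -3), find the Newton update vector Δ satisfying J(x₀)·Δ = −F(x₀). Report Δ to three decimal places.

At (3/2, -3): F = (15.750, -1.250).
Jacobian J = [[10·x·y - 4·x + 4·y^2, 5·x^2 + 8·x·y], [2·x·y - y, x^2 - x]].
At the point, J = [[-15.000, -24.750], [-6.000, 0.750]] (det J = -159.750).
Solving J·Δ = −F gives Δ = (-0.120, 0.709).

(-0.120, 0.709)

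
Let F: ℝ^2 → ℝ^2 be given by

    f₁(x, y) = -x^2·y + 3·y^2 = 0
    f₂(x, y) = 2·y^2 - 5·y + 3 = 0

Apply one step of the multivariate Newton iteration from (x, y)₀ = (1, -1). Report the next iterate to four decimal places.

At (1, -1): F = (4.0000, 10.0000).
Jacobian J = [[-2·x·y, -x^2 + 6·y], [0, 4·y - 5]].
At the point, J = [[2.0000, -7.0000], [0.0000, -9.0000]] (det J = -18.0000).
Solving J·Δ = −F gives Δ = (1.8889, 1.1111).
Then the next iterate is (x, y)₁ = (2.8889, 0.1111).

(2.8889, 0.1111)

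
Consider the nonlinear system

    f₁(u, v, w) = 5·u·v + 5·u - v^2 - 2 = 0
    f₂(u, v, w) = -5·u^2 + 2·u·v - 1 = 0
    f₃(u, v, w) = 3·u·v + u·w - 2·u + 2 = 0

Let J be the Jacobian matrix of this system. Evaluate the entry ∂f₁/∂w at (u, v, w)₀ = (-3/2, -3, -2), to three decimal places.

0.000

∂f₁/∂w = 0.
At (-3/2, -3, -2) this is 0.000.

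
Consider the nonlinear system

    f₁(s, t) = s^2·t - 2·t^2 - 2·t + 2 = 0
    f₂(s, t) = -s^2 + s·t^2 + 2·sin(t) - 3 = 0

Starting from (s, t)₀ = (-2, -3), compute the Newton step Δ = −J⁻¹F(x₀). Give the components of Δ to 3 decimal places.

At (-2, -3): F = (-22.000, -25.28224).
Jacobian J = [[2·s·t, s^2 - 4·t - 2], [-2·s + t^2, 2·s·t + 2·cos(t)]].
At the point, J = [[12.000, 14.000], [13.000, 10.02002]] (det J = -61.75982).
Solving J·Δ = −F gives Δ = (2.162, -0.282).

(2.162, -0.282)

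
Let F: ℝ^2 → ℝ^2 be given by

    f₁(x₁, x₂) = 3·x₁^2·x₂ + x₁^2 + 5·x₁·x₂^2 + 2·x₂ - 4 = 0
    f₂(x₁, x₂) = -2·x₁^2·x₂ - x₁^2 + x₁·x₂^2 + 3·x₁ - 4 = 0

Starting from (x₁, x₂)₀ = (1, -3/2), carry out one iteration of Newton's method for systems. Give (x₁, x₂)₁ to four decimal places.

At (1, -3/2): F = (0.7500, 3.2500).
Jacobian J = [[6·x₁·x₂ + 2·x₁ + 5·x₂^2, 3·x₁^2 + 10·x₁·x₂ + 2], [-4·x₁·x₂ - 2·x₁ + x₂^2 + 3, -2·x₁^2 + 2·x₁·x₂]].
At the point, J = [[4.2500, -10.0000], [9.2500, -5.0000]] (det J = 71.2500).
Solving J·Δ = −F gives Δ = (-0.4035, -0.0965).
Then the next iterate is (x₁, x₂)₁ = (0.5965, -1.5965).

(0.5965, -1.5965)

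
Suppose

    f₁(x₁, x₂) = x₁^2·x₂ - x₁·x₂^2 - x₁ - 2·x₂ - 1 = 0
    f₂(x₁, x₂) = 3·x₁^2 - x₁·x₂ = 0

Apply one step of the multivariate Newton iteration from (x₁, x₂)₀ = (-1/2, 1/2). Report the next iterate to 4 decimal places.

(-0.3810, -0.6667)

At (-1/2, 1/2): F = (-1.2500, 1.0000).
Jacobian J = [[2·x₁·x₂ - x₂^2 - 1, x₁^2 - 2·x₁·x₂ - 2], [6·x₁ - x₂, -x₁]].
At the point, J = [[-1.7500, -1.2500], [-3.5000, 0.5000]] (det J = -5.2500).
Solving J·Δ = −F gives Δ = (0.1190, -1.1667).
Then the next iterate is (x₁, x₂)₁ = (-0.3810, -0.6667).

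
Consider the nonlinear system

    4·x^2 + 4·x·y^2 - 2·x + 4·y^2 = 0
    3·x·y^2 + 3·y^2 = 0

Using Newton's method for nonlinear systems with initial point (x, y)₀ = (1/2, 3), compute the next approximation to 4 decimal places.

(0.5000, 1.5000)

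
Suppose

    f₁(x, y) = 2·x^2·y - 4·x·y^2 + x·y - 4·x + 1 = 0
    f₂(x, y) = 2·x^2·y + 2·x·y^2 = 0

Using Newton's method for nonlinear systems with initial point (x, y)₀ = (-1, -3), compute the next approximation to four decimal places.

At (-1, -3): F = (38.0000, -24.0000).
Jacobian J = [[4·x·y - 4·y^2 + y - 4, 2·x^2 - 8·x·y + x], [4·x·y + 2·y^2, 2·x^2 + 4·x·y]].
At the point, J = [[-31.0000, -23.0000], [30.0000, 14.0000]] (det J = 256.0000).
Solving J·Δ = −F gives Δ = (0.0781, 1.5469).
Then the next iterate is (x, y)₁ = (-0.9219, -1.4531).

(-0.9219, -1.4531)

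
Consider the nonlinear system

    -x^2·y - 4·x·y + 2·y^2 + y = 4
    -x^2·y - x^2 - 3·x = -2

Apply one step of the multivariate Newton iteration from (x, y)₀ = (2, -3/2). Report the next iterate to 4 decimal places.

At (2, -3/2): F = (17.0000, -2.0000).
Jacobian J = [[-2·x·y - 4·y, -x^2 - 4·x + 4·y + 1], [-2·x·y - 2·x - 3, -x^2]].
At the point, J = [[12.0000, -17.0000], [-1.0000, -4.0000]] (det J = -65.0000).
Solving J·Δ = −F gives Δ = (-1.5692, -0.1077).
Then the next iterate is (x, y)₁ = (0.4308, -1.6077).

(0.4308, -1.6077)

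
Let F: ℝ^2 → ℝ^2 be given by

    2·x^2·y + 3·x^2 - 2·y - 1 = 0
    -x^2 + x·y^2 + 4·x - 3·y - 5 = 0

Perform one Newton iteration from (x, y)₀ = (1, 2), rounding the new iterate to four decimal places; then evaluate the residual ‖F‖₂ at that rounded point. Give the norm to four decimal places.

At (1, 2): F = (2.0000, -4.0000).
Jacobian J = [[4·x·y + 6·x, 2·x^2 - 2], [-2·x + y^2 + 4, 2·x·y - 3]].
At the point, J = [[14.0000, 0.0000], [6.0000, 1.0000]] (det J = 14.0000).
Solving J·Δ = −F gives Δ = (-0.1429, 4.8571).
Then the next iterate is (x, y)₁ = (0.8571, 6.8571).
Re-evaluating at (0.8571, 6.8571): F = (-2.435608, 17.423168), so ‖F‖₂ = 17.5926.

17.5926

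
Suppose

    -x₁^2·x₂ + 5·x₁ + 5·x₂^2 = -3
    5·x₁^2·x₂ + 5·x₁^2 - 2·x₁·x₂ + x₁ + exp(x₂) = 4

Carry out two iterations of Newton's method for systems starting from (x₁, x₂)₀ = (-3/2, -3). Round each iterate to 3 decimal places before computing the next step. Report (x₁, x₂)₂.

(-0.521, -0.824)

At (-3/2, -3): F = (47.250, -36.95021).
Jacobian J = [[-2·x₁·x₂ + 5, -x₁^2 + 10·x₂], [10·x₁·x₂ + 10·x₁ - 2·x₂ + 1, 5·x₁^2 - 2·x₁ + exp(x₂)]].
At the point, J = [[-4.000, -32.250], [37.000, 14.29979]] (det J = 1136.05085).
Solving J·Δ = −F gives Δ = (0.454, 1.409).
Then the next iterate is (x₁, x₂)₁ = (-1.046, -1.591).
Round to (-1.046, -1.591) and repeat: F = (12.16714, -11.40376), J = [[1.67163, -17.00412], [10.36386, 7.76630]].
Δ = (0.525, 0.767), so (x₁, x₂)₂ = (-0.521, -0.824).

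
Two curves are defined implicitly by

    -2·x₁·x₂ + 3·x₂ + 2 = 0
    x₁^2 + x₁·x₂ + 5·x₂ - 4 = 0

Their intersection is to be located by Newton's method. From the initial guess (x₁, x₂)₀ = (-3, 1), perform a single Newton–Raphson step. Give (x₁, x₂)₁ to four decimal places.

(-2.0000, 0.0000)

At (-3, 1): F = (11.0000, 7.0000).
Jacobian J = [[-2·x₂, -2·x₁ + 3], [2·x₁ + x₂, x₁ + 5]].
At the point, J = [[-2.0000, 9.0000], [-5.0000, 2.0000]] (det J = 41.0000).
Solving J·Δ = −F gives Δ = (1.0000, -1.0000).
Then the next iterate is (x₁, x₂)₁ = (-2.0000, 0.0000).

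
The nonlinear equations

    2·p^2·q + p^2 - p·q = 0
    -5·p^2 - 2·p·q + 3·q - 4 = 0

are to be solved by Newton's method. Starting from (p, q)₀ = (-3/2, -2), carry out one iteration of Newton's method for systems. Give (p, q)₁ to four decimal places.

(0.6875, -4.3854)

At (-3/2, -2): F = (-9.7500, -27.2500).
Jacobian J = [[4·p·q + 2·p - q, 2·p^2 - p], [-10·p - 2·q, -2·p + 3]].
At the point, J = [[11.0000, 6.0000], [19.0000, 6.0000]] (det J = -48.0000).
Solving J·Δ = −F gives Δ = (2.1875, -2.3854).
Then the next iterate is (p, q)₁ = (0.6875, -4.3854).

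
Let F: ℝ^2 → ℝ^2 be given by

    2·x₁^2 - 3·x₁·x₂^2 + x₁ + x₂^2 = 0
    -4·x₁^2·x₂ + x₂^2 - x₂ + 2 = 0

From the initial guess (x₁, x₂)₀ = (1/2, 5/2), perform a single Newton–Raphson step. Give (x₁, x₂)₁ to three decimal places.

At (1/2, 5/2): F = (-2.125, 3.250).
Jacobian J = [[4·x₁ - 3·x₂^2 + 1, -6·x₁·x₂ + 2·x₂], [-8·x₁·x₂, -4·x₁^2 + 2·x₂ - 1]].
At the point, J = [[-15.750, -2.500], [-10.000, 3.000]] (det J = -72.250).
Solving J·Δ = −F gives Δ = (0.024, -1.003).
Then the next iterate is (x₁, x₂)₁ = (0.524, 1.497).

(0.524, 1.497)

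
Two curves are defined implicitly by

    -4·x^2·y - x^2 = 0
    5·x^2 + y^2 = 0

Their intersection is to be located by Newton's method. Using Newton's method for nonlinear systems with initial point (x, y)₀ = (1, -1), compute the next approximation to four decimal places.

(0.3571, -1.2143)

At (1, -1): F = (3.0000, 6.0000).
Jacobian J = [[-8·x·y - 2·x, -4·x^2], [10·x, 2·y]].
At the point, J = [[6.0000, -4.0000], [10.0000, -2.0000]] (det J = 28.0000).
Solving J·Δ = −F gives Δ = (-0.6429, -0.2143).
Then the next iterate is (x, y)₁ = (0.3571, -1.2143).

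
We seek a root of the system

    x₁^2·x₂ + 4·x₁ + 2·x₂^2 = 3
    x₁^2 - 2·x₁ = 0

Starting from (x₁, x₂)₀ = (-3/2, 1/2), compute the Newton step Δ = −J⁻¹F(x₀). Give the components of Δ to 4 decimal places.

(1.0500, 1.1176)

At (-3/2, 1/2): F = (-7.3750, 5.2500).
Jacobian J = [[2·x₁·x₂ + 4, x₁^2 + 4·x₂], [2·x₁ - 2, 0]].
At the point, J = [[2.5000, 4.2500], [-5.0000, 0.0000]] (det J = 21.2500).
Solving J·Δ = −F gives Δ = (1.0500, 1.1176).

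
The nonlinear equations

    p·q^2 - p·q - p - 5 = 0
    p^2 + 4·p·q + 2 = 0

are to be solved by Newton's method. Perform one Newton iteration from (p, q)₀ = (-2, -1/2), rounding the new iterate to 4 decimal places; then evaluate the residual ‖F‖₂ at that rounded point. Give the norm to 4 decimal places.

At (-2, -1/2): F = (-4.5000, 10.0000).
Jacobian J = [[q^2 - q - 1, 2·p·q - p], [2·p + 4·q, 4·p]].
At the point, J = [[-0.2500, 4.0000], [-6.0000, -8.0000]] (det J = 26.0000).
Solving J·Δ = −F gives Δ = (0.1538, 1.1346).
Then the next iterate is (p, q)₁ = (-1.8462, 0.6346).
Re-evaluating at (-1.8462, 0.6346): F = (-2.725698, 0.722060), so ‖F‖₂ = 2.8197.

2.8197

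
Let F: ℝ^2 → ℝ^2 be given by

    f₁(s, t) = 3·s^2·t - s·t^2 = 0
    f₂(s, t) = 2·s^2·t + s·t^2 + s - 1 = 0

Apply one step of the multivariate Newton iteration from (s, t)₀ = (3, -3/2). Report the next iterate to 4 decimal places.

At (3, -3/2): F = (-47.2500, -18.2500).
Jacobian J = [[6·s·t - t^2, 3·s^2 - 2·s·t], [4·s·t + t^2 + 1, 2·s^2 + 2·s·t]].
At the point, J = [[-29.2500, 36.0000], [-14.7500, 9.0000]] (det J = 267.7500).
Solving J·Δ = −F gives Δ = (-0.8655, 0.6092).
Then the next iterate is (s, t)₁ = (2.1345, -0.8908).

(2.1345, -0.8908)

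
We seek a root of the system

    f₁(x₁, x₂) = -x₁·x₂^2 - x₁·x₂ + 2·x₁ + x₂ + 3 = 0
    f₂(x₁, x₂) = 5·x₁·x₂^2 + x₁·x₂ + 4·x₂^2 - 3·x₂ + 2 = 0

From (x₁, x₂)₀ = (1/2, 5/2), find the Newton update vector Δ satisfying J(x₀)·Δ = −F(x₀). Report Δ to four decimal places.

(1.0111, -2.3500)

At (1/2, 5/2): F = (2.1250, 36.3750).
Jacobian J = [[-x₂^2 - x₂ + 2, -2·x₁·x₂ - x₁ + 1], [5·x₂^2 + x₂, 10·x₁·x₂ + x₁ + 8·x₂ - 3]].
At the point, J = [[-6.7500, -2.0000], [33.7500, 30.0000]] (det J = -135.0000).
Solving J·Δ = −F gives Δ = (1.0111, -2.3500).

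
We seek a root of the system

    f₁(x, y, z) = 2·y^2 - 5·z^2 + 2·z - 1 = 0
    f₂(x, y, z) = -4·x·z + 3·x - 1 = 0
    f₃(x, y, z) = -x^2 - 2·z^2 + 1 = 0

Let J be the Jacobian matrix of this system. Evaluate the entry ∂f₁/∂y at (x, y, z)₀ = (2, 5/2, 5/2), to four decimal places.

∂f₁/∂y = 4·y.
At (2, 5/2, 5/2) this is 10.0000.

10.0000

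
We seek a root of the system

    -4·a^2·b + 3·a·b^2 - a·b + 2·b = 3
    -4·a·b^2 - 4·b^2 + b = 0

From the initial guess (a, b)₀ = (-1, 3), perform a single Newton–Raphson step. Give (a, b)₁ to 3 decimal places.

(-0.962, 1.358)

At (-1, 3): F = (-33.000, 3.000).
Jacobian J = [[-8·a·b + 3·b^2 - b, -4·a^2 + 6·a·b - a + 2], [-4·b^2, -8·a·b - 8·b + 1]].
At the point, J = [[48.000, -19.000], [-36.000, 1.000]] (det J = -636.000).
Solving J·Δ = −F gives Δ = (0.038, -1.642).
Then the next iterate is (a, b)₁ = (-0.962, 1.358).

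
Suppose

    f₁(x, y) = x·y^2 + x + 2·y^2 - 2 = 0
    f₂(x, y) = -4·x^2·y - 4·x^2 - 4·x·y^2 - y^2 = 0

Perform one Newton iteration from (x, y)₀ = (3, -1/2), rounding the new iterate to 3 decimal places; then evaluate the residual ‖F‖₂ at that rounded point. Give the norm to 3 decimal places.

At (3, -1/2): F = (2.250, -21.250).
Jacobian J = [[y^2 + 1, 2·x·y + 4·y], [-8·x·y - 8·x - 4·y^2, -4·x^2 - 8·x·y - 2·y]].
At the point, J = [[1.250, -5.000], [-13.000, -23.000]] (det J = -93.750).
Solving J·Δ = −F gives Δ = (-1.685, 0.029).
Then the next iterate is (x, y)₁ = (1.315, -0.471).
Re-evaluating at (1.315, -0.471): F = (0.05040, -5.04776), so ‖F‖₂ = 5.048.

5.048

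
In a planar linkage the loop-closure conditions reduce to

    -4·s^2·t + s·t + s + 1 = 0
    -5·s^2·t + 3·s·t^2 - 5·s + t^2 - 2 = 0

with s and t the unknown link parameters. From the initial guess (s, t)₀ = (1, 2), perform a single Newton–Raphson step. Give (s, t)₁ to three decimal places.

At (1, 2): F = (-4.000, -1.000).
Jacobian J = [[-8·s·t + t + 1, -4·s^2 + s], [-10·s·t + 3·t^2 - 5, -5·s^2 + 6·s·t + 2·t]].
At the point, J = [[-13.000, -3.000], [-13.000, 11.000]] (det J = -182.000).
Solving J·Δ = −F gives Δ = (-0.258, -0.214).
Then the next iterate is (s, t)₁ = (0.742, 1.786).

(0.742, 1.786)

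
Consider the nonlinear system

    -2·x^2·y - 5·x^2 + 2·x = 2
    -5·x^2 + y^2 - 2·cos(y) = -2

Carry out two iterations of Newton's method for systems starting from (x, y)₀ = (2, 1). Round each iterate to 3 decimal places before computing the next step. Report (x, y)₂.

(0.529, 0.390)

At (2, 1): F = (-26.000, -18.08060).
Jacobian J = [[-4·x·y - 10·x + 2, -2·x^2], [-10·x, 2·y + 2·sin(y)]].
At the point, J = [[-26.000, -8.000], [-20.000, 3.68294]] (det J = -255.75649).
Solving J·Δ = −F gives Δ = (-0.940, -0.195).
Then the next iterate is (x, y)₁ = (1.060, 0.805).
Round to (1.060, 0.805) and repeat: F = (-7.30700, -4.35620), J = [[-12.01320, -2.24720], [-10.600, 3.05166]].
Δ = (-0.531, -0.415), so (x, y)₂ = (0.529, 0.390).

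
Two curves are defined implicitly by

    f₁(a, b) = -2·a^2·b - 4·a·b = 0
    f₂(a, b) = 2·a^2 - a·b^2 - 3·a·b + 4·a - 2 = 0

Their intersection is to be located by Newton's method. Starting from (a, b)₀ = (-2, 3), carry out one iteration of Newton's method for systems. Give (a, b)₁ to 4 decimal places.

At (-2, 3): F = (0.0000, 34.0000).
Jacobian J = [[-4·a·b - 4·b, -2·a^2 - 4·a], [4·a - b^2 - 3·b + 4, -2·a·b - 3·a]].
At the point, J = [[12.0000, 0.0000], [-22.0000, 18.0000]] (det J = 216.0000).
Solving J·Δ = −F gives Δ = (0.0000, -1.8889).
Then the next iterate is (a, b)₁ = (-2.0000, 1.1111).

(-2.0000, 1.1111)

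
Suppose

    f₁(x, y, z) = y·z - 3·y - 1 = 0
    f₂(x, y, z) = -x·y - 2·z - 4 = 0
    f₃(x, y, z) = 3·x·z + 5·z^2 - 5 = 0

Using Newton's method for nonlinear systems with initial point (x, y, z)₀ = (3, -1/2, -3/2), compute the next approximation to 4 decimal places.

(2.0397, -0.1680, -1.9881)

At (3, -1/2, -3/2): F = (1.2500, 0.5000, -7.2500).
Jacobian J = [[0, z - 3, y], [-y, -x, -2], [3·z, 0, 3·x + 10·z]].
At the point, J = [[0.0000, -4.5000, -0.5000], [0.5000, -3.0000, -2.0000], [-4.5000, 0.0000, -6.0000]] (det J = -47.2500).
Solving J·Δ = −F gives Δ = (-0.9603, 0.3320, -0.4881).
Then the next iterate is (x, y, z)₁ = (2.0397, -0.1680, -1.9881).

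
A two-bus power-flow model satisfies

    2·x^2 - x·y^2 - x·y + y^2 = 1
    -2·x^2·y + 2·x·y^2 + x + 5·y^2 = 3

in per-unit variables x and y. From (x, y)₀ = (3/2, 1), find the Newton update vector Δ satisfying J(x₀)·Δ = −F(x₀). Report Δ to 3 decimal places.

(-0.578, -0.325)

At (3/2, 1): F = (1.500, 2.000).
Jacobian J = [[4·x - y^2 - y, -2·x·y - x + 2·y], [-4·x·y + 2·y^2 + 1, -2·x^2 + 4·x·y + 10·y]].
At the point, J = [[4.000, -2.500], [-3.000, 11.500]] (det J = 38.500).
Solving J·Δ = −F gives Δ = (-0.578, -0.325).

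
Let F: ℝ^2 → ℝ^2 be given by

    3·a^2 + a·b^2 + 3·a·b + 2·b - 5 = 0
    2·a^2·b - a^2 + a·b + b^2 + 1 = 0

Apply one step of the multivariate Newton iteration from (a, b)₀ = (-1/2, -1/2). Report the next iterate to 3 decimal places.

(-1.818, -1.477)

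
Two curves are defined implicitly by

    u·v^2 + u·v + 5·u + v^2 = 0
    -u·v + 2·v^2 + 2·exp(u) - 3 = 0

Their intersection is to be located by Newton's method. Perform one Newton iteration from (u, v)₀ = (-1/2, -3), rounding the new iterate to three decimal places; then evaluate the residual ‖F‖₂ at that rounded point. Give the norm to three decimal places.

At (-1/2, -3): F = (3.500, 14.71306).
Jacobian J = [[v^2 + v + 5, 2·u·v + u + 2·v], [-v + 2·exp(u), -u + 4·v]].
At the point, J = [[11.000, -3.500], [4.21306, -11.500]] (det J = -111.75429).
Solving J·Δ = −F gives Δ = (0.101, 1.316).
Then the next iterate is (u, v)₁ = (-0.399, -1.684).
Re-evaluating at (-0.399, -1.684): F = (0.38127, 3.34178), so ‖F‖₂ = 3.363.

3.363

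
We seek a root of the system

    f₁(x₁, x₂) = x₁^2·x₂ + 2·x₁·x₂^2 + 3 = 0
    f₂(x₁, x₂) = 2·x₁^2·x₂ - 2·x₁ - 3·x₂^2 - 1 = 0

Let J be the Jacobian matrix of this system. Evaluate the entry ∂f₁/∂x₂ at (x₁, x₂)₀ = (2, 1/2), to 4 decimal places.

8.0000

∂f₁/∂x₂ = x₁^2 + 4·x₁·x₂.
At (2, 1/2) this is 8.0000.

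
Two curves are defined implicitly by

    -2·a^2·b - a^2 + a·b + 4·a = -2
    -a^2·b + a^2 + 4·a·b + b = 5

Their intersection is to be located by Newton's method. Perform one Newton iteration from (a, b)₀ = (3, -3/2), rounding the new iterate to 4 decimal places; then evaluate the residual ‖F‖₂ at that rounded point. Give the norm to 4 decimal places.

6.5296

At (3, -3/2): F = (27.5000, -2.0000).
Jacobian J = [[-4·a·b - 2·a + b + 4, -2·a^2 + a], [-2·a·b + 2·a + 4·b, -a^2 + 4·a + 1]].
At the point, J = [[14.5000, -15.0000], [9.0000, 4.0000]] (det J = 193.0000).
Solving J·Δ = −F gives Δ = (-0.4145, 1.4326).
Then the next iterate is (a, b)₁ = (2.5855, -0.0674).
Re-evaluating at (2.5855, -0.0674): F = (6.384039, 1.370916), so ‖F‖₂ = 6.5296.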